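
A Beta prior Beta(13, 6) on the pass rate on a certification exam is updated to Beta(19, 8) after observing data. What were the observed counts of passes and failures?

Beta is conjugate to the binomial likelihood: posterior = Beta(α+s, β+f).
Match parameters: s=19−13=6, f=8−6=2.

6 passes and 2 failures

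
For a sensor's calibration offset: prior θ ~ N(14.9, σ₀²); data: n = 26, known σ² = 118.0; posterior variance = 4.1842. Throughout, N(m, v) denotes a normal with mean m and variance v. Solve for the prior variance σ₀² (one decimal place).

For the Normal–Normal model with known σ², precisions add: τ_n = τ₀ + n/σ².
So 1/σ₀² = 1/4.1842 − 26/118.0 = 0.238994 − 0.220339 = 0.018655.
Hence σ₀² = 1/0.018655 ≈ 53.6.

σ₀² = 53.6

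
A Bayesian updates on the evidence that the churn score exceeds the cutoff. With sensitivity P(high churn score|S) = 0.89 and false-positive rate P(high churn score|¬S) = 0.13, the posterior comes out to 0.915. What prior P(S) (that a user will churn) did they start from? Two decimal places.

P(S) = 0.61

In odds form, posterior odds = prior odds × likelihood ratio, so prior odds = posterior odds ÷ LR.
Posterior odds = 0.915/(1−0.915) = 10.7647. LR = 0.89/0.13 = 6.8462.
Prior odds = 10.7647/6.8462 = 1.5724, so P(S) = 1.5724/(1+1.5724) ≈ 0.61.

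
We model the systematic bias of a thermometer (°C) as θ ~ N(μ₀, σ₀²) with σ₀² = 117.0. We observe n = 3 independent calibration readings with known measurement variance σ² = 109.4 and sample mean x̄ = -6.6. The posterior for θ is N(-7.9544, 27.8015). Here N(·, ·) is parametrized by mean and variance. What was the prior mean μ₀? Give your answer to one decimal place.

μ₀ = -12.3

The posterior mean is a precision-weighted average: μ_n = (τ₀μ₀ + τ_data·x̄)/(τ₀+τ_data), with τ₀=1/σ₀² and τ_data=n/σ².
Here τ₀ = 1/117.0 = 0.008547 and τ_data = 3/109.4 = 0.027422, so τ_n = 0.035969.
Rearranging for μ₀: μ₀ = (μ_n·τ_n − τ_data·x̄)/τ₀ = (-7.9544·0.035969 − 0.027422·-6.6) / 0.008547 = -0.105127/0.008547 ≈ -12.3.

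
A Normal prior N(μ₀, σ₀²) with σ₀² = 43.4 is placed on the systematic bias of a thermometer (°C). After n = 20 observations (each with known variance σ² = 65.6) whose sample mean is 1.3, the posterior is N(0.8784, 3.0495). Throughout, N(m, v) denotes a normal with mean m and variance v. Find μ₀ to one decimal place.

μ₀ = -4.7

With known observation variance, the Normal–Normal posterior has precision τ_n = τ₀ + n/σ² and mean μ_n = (τ₀μ₀ + (n/σ²)x̄)/τ_n.
Here τ₀ = 1/43.4 = 0.023041 and τ_data = 20/65.6 = 0.304878, so τ_n = 0.327919.
Rearranging for μ₀: μ₀ = (μ_n·τ_n − τ_data·x̄)/τ₀ = (0.8784·0.327919 − 0.304878·1.3) / 0.023041 = -0.108297/0.023041 ≈ -4.7.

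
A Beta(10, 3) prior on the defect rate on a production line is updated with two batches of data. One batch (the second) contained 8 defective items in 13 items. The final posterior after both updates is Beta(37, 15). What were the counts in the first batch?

Because Beta–binomial updating is additive in the counts, the combined data contributed (α_post−α_prior, β_post−β_prior) successes and failures.
Total across both batches: 37−10=27 defective items, 15−3=12 good items.
Subtract the second batch: 27−8=19 defective items and 12−5=7 good items.

19 defective items and 7 good items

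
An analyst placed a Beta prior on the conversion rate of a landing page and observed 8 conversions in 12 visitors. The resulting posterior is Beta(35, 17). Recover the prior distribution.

Beta(27, 13)

Beta is conjugate to the binomial likelihood: posterior = Beta(α+s, β+f).
Subtract the data counts: 35−8=27, 17−4=13.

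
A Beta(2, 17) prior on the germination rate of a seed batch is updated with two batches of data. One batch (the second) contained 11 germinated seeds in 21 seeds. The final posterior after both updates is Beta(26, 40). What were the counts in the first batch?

13 germinated seeds and 13 non-germinating seeds

Sequential conjugate updates are equivalent to a single update on the pooled data, so total successes = posterior α − prior α and total failures = posterior β − prior β.
Total across both batches: 26−2=24 germinated seeds, 40−17=23 non-germinating seeds.
Subtract the second batch: 24−11=13 germinated seeds and 23−10=13 non-germinating seeds.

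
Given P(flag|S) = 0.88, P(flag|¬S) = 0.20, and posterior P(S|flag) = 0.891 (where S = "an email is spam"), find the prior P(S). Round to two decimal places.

P(S) = 0.65

Bayes' rule in odds form gives O(S|E) = O(S)·[P(E|S)/P(E|¬S)], hence O(S) = O(S|E)/LR.
Posterior odds = 0.891/(1−0.891) = 8.1743. LR = 0.88/0.20 = 4.4000.
Prior odds = 8.1743/4.4000 = 1.8578, so P(S) = 1.8578/(1+1.8578) ≈ 0.65.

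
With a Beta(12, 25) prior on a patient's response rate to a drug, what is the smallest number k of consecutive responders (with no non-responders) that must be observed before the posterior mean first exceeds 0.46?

k = 10

After k responders and 0 non-responders the posterior is Beta(12+k, 25), with mean (12+k)/(12+25+k).
Set (12+k)/(37+k) > 0.46 and solve: k > (0.46·37 − 12)/(1 − 0.46) = 9.296.
The smallest integer exceeding 9.296 is 10, and checking k=10: (22)/(47) = 0.4681 > 0.46.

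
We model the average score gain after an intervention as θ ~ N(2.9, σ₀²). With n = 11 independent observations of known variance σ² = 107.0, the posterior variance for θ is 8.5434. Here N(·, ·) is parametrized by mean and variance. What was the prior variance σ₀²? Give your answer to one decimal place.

For the Normal–Normal model with known σ², precisions add: τ_n = τ₀ + n/σ².
So 1/σ₀² = 1/8.5434 − 11/107.0 = 0.117049 − 0.102804 = 0.014245.
Hence σ₀² = 1/0.014245 ≈ 70.2.

σ₀² = 70.2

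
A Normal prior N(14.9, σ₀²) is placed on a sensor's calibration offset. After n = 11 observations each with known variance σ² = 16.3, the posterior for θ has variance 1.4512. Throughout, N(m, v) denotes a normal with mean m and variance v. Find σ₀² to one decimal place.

Posterior precision equals prior precision plus data precision: 1/σ_n² = 1/σ₀² + n/σ².
So 1/σ₀² = 1/1.4512 − 11/16.3 = 0.689085 − 0.674847 = 0.014238.
Hence σ₀² = 1/0.014238 ≈ 70.2.

σ₀² = 70.2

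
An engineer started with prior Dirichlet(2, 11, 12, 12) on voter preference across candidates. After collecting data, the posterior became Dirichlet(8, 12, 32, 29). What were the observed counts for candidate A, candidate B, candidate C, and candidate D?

For a Dirichlet(α) prior with multinomial counts c, the posterior is Dirichlet(α + c) componentwise.
Counts are posterior − prior componentwise: 8−2=6, 12−11=1, 32−12=20, 29−12=17.

counts (6, 1, 20, 17)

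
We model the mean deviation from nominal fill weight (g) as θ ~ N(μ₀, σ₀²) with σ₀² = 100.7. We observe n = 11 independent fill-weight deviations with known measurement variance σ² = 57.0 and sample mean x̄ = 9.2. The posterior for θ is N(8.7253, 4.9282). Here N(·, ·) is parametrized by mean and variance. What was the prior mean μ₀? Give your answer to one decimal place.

μ₀ = -0.5

The posterior mean is a precision-weighted average: μ_n = (τ₀μ₀ + τ_data·x̄)/(τ₀+τ_data), with τ₀=1/σ₀² and τ_data=n/σ².
Here τ₀ = 1/100.7 = 0.009930 and τ_data = 11/57.0 = 0.192982, so τ_n = 0.202912.
Rearranging for μ₀: μ₀ = (μ_n·τ_n − τ_data·x̄)/τ₀ = (8.7253·0.202912 − 0.192982·9.2) / 0.009930 = -0.004966/0.009930 ≈ -0.5.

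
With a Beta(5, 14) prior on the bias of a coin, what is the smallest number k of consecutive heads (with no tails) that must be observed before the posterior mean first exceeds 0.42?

After k heads and 0 tails the posterior is Beta(5+k, 14), with mean (5+k)/(5+14+k).
Set (5+k)/(19+k) > 0.42 and solve: k > (0.42·19 − 5)/(1 − 0.42) = 5.138.
The smallest integer exceeding 5.138 is 6.

k = 6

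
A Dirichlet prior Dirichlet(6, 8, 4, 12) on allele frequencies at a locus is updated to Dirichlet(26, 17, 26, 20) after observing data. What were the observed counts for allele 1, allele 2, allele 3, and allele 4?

counts (20, 9, 22, 8)

For a Dirichlet(α) prior with multinomial counts c, the posterior is Dirichlet(α + c) componentwise.
Counts are posterior − prior componentwise: 26−6=20, 17−8=9, 26−4=22, 20−12=8.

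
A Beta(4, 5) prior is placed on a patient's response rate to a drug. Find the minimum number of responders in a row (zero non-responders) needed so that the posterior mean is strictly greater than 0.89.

After k responders and 0 non-responders the posterior is Beta(4+k, 5), with mean (4+k)/(4+5+k).
Set (4+k)/(9+k) > 0.89 and solve: k > (0.89·9 − 4)/(1 − 0.89) = 36.455.
The smallest integer exceeding 36.455 is 37, and checking k=37: (41)/(46) = 0.8913 > 0.89.

k = 37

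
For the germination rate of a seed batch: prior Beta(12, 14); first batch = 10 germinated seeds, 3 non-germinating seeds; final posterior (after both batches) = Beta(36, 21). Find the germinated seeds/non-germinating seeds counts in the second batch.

Sequential conjugate updates are equivalent to a single update on the pooled data, so total successes = posterior α − prior α and total failures = posterior β − prior β.
Total across both batches: 36−12=24 germinated seeds, 21−14=7 non-germinating seeds.
Subtract the first batch: 24−10=14 germinated seeds and 7−3=4 non-germinating seeds.

14 germinated seeds and 4 non-germinating seeds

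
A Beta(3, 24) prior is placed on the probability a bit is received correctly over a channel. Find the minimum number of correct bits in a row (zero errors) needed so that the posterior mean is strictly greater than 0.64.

k = 40

After k correct bits and 0 errors the posterior is Beta(3+k, 24), with mean (3+k)/(3+24+k).
Set (3+k)/(27+k) > 0.64 and solve: k > (0.64·27 − 3)/(1 − 0.64) = 39.667.
The smallest integer exceeding 39.667 is 40.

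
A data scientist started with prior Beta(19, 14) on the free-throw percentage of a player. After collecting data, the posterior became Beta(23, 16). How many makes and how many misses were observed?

Beta is conjugate to the binomial likelihood: posterior = Beta(α+s, β+f).
So s = 23 − 19 = 4 and f = 16 − 14 = 2.

4 makes and 2 misses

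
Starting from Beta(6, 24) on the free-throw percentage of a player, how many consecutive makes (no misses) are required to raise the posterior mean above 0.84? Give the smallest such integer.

k = 121

After k makes and 0 misses the posterior is Beta(6+k, 24), with mean (6+k)/(6+24+k).
Set (6+k)/(30+k) > 0.84 and solve: k > (0.84·30 − 6)/(1 − 0.84) = 120.000.
The smallest integer exceeding 120.000 is 121.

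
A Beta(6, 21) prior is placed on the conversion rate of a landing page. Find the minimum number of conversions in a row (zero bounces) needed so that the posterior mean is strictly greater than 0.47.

After k conversions and 0 bounces the posterior is Beta(6+k, 21), with mean (6+k)/(6+21+k).
Set (6+k)/(27+k) > 0.47 and solve: k > (0.47·27 − 6)/(1 − 0.47) = 12.623.
The smallest integer exceeding 12.623 is 13.

k = 13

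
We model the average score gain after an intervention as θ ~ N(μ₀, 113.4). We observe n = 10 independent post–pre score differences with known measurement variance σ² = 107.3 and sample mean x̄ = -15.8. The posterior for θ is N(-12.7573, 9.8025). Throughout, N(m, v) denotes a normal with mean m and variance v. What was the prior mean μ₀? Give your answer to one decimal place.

With known observation variance, the Normal–Normal posterior has precision τ_n = τ₀ + n/σ² and mean μ_n = (τ₀μ₀ + (n/σ²)x̄)/τ_n.
Here τ₀ = 1/113.4 = 0.008818 and τ_data = 10/107.3 = 0.093197, so τ_n = 0.102015.
Rearranging for μ₀: μ₀ = (μ_n·τ_n − τ_data·x̄)/τ₀ = (-12.7573·0.102015 − 0.093197·-15.8) / 0.008818 = 0.171077/0.008818 ≈ 19.4.

μ₀ = 19.4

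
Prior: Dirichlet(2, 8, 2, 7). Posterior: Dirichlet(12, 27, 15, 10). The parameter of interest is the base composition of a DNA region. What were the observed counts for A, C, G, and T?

counts (10, 19, 13, 3)

For a Dirichlet(α) prior with multinomial counts c, the posterior is Dirichlet(α + c) componentwise.
Counts are posterior − prior componentwise: 12−2=10, 27−8=19, 15−2=13, 10−7=3.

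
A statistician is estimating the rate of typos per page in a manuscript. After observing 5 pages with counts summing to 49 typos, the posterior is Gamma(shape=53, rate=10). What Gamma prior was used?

Gamma(shape=4, rate=5)

Gamma–Poisson conjugacy: posterior shape = α + Σxᵢ, posterior rate = β + n.
So α = 53 − 49 = 4 and β = 10 − 5 = 5.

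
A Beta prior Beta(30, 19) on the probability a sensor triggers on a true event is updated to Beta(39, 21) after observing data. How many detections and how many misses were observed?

A Beta(a, b) prior with s successes and f failures in binomial data gives a Beta(a+s, b+f) posterior.
Match parameters: s=39−30=9, f=21−19=2.

9 detections and 2 misses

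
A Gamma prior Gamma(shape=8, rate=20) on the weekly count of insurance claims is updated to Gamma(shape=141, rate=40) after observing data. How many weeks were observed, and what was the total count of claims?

n = 20 weeks with total 133 claims

A Gamma(α, β) prior (rate parametrization) on a Poisson rate with n observations summing to S gives posterior Gamma(α+S, β+n).
Matching: Σxᵢ = 141 − 8 = 133 and n = 40 − 20 = 20.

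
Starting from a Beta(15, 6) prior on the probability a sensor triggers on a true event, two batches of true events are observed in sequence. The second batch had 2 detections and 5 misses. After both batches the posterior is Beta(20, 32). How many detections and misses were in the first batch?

3 detections and 21 misses

Because Beta–binomial updating is additive in the counts, the combined data contributed (α_post−α_prior, β_post−β_prior) successes and failures.
Total across both batches: 20−15=5 detections, 32−6=26 misses.
Subtract the second batch: 5−2=3 detections and 26−5=21 misses.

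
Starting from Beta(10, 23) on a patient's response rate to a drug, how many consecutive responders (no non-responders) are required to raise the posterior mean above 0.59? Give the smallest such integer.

After k responders and 0 non-responders the posterior is Beta(10+k, 23), with mean (10+k)/(10+23+k).
Set (10+k)/(33+k) > 0.59 and solve: k > (0.59·33 − 10)/(1 − 0.59) = 23.098.
The smallest integer exceeding 23.098 is 24, and checking k=24: (34)/(57) = 0.5965 > 0.59.

k = 24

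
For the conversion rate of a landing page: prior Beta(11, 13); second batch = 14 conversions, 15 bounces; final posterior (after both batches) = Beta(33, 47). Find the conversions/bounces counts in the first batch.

Sequential conjugate updates are equivalent to a single update on the pooled data, so total successes = posterior α − prior α and total failures = posterior β − prior β.
Total across both batches: 33−11=22 conversions, 47−13=34 bounces.
Subtract the second batch: 22−14=8 conversions and 34−15=19 bounces.

8 conversions and 19 bounces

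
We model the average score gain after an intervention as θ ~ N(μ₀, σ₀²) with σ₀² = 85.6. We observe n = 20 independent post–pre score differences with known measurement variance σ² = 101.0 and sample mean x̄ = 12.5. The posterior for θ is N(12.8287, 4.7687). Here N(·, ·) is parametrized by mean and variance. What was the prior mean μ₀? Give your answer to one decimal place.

The posterior mean is a precision-weighted average: μ_n = (τ₀μ₀ + τ_data·x̄)/(τ₀+τ_data), with τ₀=1/σ₀² and τ_data=n/σ².
Here τ₀ = 1/85.6 = 0.011682 and τ_data = 20/101.0 = 0.198020, so τ_n = 0.209702.
Rearranging for μ₀: μ₀ = (μ_n·τ_n − τ_data·x̄)/τ₀ = (12.8287·0.209702 − 0.198020·12.5) / 0.011682 = 0.214954/0.011682 ≈ 18.4.

μ₀ = 18.4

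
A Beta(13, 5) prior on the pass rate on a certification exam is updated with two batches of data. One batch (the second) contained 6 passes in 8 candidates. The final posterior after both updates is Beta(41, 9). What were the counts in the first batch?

Because Beta–binomial updating is additive in the counts, the combined data contributed (α_post−α_prior, β_post−β_prior) successes and failures.
Total across both batches: 41−13=28 passes, 9−5=4 failures.
Subtract the second batch: 28−6=22 passes and 4−2=2 failures.

22 passes and 2 failures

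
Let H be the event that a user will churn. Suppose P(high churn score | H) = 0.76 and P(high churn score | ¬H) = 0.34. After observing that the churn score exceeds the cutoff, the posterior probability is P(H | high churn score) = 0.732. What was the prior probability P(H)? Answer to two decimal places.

In odds form, posterior odds = prior odds × likelihood ratio, so prior odds = posterior odds ÷ LR.
Posterior odds = 0.732/(1−0.732) = 2.7313. LR = 0.76/0.34 = 2.2353.
Prior odds = 2.7313/2.2353 = 1.2219, so P(H) = 1.2219/(1+1.2219) ≈ 0.55.

P(H) = 0.55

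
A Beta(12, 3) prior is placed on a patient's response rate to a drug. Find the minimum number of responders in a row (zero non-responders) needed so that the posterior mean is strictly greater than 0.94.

k = 36

After k responders and 0 non-responders the posterior is Beta(12+k, 3), with mean (12+k)/(12+3+k).
Set (12+k)/(15+k) > 0.94 and solve: k > (0.94·15 − 12)/(1 − 0.94) = 35.000.
The smallest integer exceeding 35.000 is 36.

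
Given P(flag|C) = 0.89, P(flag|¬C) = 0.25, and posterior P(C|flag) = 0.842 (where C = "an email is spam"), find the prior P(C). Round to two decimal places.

P(C) = 0.60

Bayes' rule in odds form gives O(C|E) = O(C)·[P(E|C)/P(E|¬C)], hence O(C) = O(C|E)/LR.
Posterior odds = 0.842/(1−0.842) = 5.3291. LR = 0.89/0.25 = 3.5600.
Prior odds = 5.3291/3.5600 = 1.4969, so P(C) = 1.4969/(1+1.4969) ≈ 0.60.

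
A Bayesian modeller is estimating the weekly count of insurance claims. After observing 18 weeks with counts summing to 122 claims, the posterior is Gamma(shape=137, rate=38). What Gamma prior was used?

Gamma(shape=15, rate=20)

A Gamma(α, β) prior (rate parametrization) on a Poisson rate with n observations summing to S gives posterior Gamma(α+S, β+n).
So α = 137 − 122 = 15 and β = 38 − 18 = 20.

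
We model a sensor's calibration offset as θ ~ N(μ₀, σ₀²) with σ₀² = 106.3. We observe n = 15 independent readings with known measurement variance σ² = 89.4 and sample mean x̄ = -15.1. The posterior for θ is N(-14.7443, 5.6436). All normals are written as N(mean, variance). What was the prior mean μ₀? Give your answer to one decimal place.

μ₀ = -8.4

The posterior mean is a precision-weighted average: μ_n = (τ₀μ₀ + τ_data·x̄)/(τ₀+τ_data), with τ₀=1/σ₀² and τ_data=n/σ².
Here τ₀ = 1/106.3 = 0.009407 and τ_data = 15/89.4 = 0.167785, so τ_n = 0.177192.
Rearranging for μ₀: μ₀ = (μ_n·τ_n − τ_data·x̄)/τ₀ = (-14.7443·0.177192 − 0.167785·-15.1) / 0.009407 = -0.079019/0.009407 ≈ -8.4.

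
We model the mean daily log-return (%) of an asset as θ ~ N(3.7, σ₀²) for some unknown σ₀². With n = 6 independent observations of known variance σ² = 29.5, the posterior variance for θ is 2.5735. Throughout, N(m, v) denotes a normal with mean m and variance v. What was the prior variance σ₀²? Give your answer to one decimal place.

Posterior precision equals prior precision plus data precision: 1/σ_n² = 1/σ₀² + n/σ².
So 1/σ₀² = 1/2.5735 − 6/29.5 = 0.388576 − 0.203390 = 0.185186.
Hence σ₀² = 1/0.185186 ≈ 5.4.

σ₀² = 5.4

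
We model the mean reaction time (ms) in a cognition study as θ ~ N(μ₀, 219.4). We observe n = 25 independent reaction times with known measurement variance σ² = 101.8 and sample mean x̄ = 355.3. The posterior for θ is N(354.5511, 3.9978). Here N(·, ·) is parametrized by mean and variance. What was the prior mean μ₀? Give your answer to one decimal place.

With known observation variance, the Normal–Normal posterior has precision τ_n = τ₀ + n/σ² and mean μ_n = (τ₀μ₀ + (n/σ²)x̄)/τ_n.
Here τ₀ = 1/219.4 = 0.004558 and τ_data = 25/101.8 = 0.245580, so τ_n = 0.250138.
Rearranging for μ₀: μ₀ = (μ_n·τ_n − τ_data·x̄)/τ₀ = (354.5511·0.250138 − 0.245580·355.3) / 0.004558 = 1.432129/0.004558 ≈ 314.2.

μ₀ = 314.2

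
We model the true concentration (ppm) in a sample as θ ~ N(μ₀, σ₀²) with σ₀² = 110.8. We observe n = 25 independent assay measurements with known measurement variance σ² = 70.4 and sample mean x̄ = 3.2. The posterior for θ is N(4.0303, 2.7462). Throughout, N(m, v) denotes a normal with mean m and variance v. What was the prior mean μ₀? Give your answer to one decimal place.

With known observation variance, the Normal–Normal posterior has precision τ_n = τ₀ + n/σ² and mean μ_n = (τ₀μ₀ + (n/σ²)x̄)/τ_n.
Here τ₀ = 1/110.8 = 0.009025 and τ_data = 25/70.4 = 0.355114, so τ_n = 0.364139.
Rearranging for μ₀: μ₀ = (μ_n·τ_n − τ_data·x̄)/τ₀ = (4.0303·0.364139 − 0.355114·3.2) / 0.009025 = 0.331225/0.009025 ≈ 36.7.

μ₀ = 36.7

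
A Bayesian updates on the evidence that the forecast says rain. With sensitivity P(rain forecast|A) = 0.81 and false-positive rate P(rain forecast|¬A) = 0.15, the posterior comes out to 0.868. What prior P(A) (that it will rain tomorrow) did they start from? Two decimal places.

In odds form, posterior odds = prior odds × likelihood ratio, so prior odds = posterior odds ÷ LR.
Posterior odds = 0.868/(1−0.868) = 6.5758. LR = 0.81/0.15 = 5.4000.
Prior odds = 6.5758/5.4000 = 1.2177, so P(A) = 1.2177/(1+1.2177) ≈ 0.55.

P(A) = 0.55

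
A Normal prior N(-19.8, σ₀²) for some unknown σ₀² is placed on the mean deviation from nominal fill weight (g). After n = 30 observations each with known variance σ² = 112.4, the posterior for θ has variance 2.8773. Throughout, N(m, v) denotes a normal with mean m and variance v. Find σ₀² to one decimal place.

σ₀² = 12.4

Posterior precision equals prior precision plus data precision: 1/σ_n² = 1/σ₀² + n/σ².
So 1/σ₀² = 1/2.8773 − 30/112.4 = 0.347548 − 0.266904 = 0.080644.
Hence σ₀² = 1/0.080644 ≈ 12.4.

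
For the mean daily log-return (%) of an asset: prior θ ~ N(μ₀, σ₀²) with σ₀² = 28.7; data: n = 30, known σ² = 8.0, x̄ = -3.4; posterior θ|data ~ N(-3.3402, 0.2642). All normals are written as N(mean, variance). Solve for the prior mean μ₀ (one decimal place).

With known observation variance, the Normal–Normal posterior has precision τ_n = τ₀ + n/σ² and mean μ_n = (τ₀μ₀ + (n/σ²)x̄)/τ_n.
Here τ₀ = 1/28.7 = 0.034843 and τ_data = 30/8.0 = 3.750000, so τ_n = 3.784843.
Rearranging for μ₀: μ₀ = (μ_n·τ_n − τ_data·x̄)/τ₀ = (-3.3402·3.784843 − 3.750000·-3.4) / 0.034843 = 0.107867/0.034843 ≈ 3.1.

μ₀ = 3.1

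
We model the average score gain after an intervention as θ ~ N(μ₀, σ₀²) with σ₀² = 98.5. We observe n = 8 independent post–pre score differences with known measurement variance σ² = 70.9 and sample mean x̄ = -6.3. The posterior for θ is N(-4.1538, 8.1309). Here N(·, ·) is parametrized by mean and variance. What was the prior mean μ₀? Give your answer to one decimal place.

The posterior mean is a precision-weighted average: μ_n = (τ₀μ₀ + τ_data·x̄)/(τ₀+τ_data), with τ₀=1/σ₀² and τ_data=n/σ².
Here τ₀ = 1/98.5 = 0.010152 and τ_data = 8/70.9 = 0.112835, so τ_n = 0.122987.
Rearranging for μ₀: μ₀ = (μ_n·τ_n − τ_data·x̄)/τ₀ = (-4.1538·0.122987 − 0.112835·-6.3) / 0.010152 = 0.199997/0.010152 ≈ 19.7.

μ₀ = 19.7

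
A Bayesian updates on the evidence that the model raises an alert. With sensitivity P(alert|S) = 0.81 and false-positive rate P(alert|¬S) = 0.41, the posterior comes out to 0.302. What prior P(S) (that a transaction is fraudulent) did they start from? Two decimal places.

P(S) = 0.18

Bayes' rule in odds form gives O(S|E) = O(S)·[P(E|S)/P(E|¬S)], hence O(S) = O(S|E)/LR.
Posterior odds = 0.302/(1−0.302) = 0.4327. LR = 0.81/0.41 = 1.9756.
Prior odds = 0.4327/1.9756 = 0.2190, so P(S) = 0.2190/(1+0.2190) ≈ 0.18.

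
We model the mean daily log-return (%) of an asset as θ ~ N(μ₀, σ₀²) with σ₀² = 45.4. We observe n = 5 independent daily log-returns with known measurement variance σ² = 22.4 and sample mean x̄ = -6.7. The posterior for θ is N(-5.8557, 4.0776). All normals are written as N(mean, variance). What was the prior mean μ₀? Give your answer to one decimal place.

μ₀ = 2.7

The posterior mean is a precision-weighted average: μ_n = (τ₀μ₀ + τ_data·x̄)/(τ₀+τ_data), with τ₀=1/σ₀² and τ_data=n/σ².
Here τ₀ = 1/45.4 = 0.022026 and τ_data = 5/22.4 = 0.223214, so τ_n = 0.245240.
Rearranging for μ₀: μ₀ = (μ_n·τ_n − τ_data·x̄)/τ₀ = (-5.8557·0.245240 − 0.223214·-6.7) / 0.022026 = 0.059482/0.022026 ≈ 2.7.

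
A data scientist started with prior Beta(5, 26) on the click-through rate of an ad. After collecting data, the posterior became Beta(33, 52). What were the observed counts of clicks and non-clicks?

Under Beta–binomial conjugacy the posterior parameters are (α+s, β+f).
Match parameters: s=33−5=28, f=52−26=26.

28 clicks and 26 non-clicks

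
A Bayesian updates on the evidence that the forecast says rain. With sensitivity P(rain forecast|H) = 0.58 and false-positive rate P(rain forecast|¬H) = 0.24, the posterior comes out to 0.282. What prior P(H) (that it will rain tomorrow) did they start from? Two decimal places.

Bayes' rule in odds form gives O(H|E) = O(H)·[P(E|H)/P(E|¬H)], hence O(H) = O(H|E)/LR.
Posterior odds = 0.282/(1−0.282) = 0.3928. LR = 0.58/0.24 = 2.4167.
Prior odds = 0.3928/2.4167 = 0.1625, so P(H) = 0.1625/(1+0.1625) ≈ 0.14.

P(H) = 0.14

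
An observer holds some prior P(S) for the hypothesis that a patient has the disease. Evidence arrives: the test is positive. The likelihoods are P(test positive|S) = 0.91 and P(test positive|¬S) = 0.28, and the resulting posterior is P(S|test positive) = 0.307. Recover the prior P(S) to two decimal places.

In odds form, posterior odds = prior odds × likelihood ratio, so prior odds = posterior odds ÷ LR.
Posterior odds = 0.307/(1−0.307) = 0.4430. LR = 0.91/0.28 = 3.2500.
Prior odds = 0.4430/3.2500 = 0.1363, so P(S) = 0.1363/(1+0.1363) ≈ 0.12.

P(S) = 0.12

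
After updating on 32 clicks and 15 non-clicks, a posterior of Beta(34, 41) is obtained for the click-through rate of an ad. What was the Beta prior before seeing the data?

Beta(2, 26)

Under Beta–binomial conjugacy the posterior parameters are (a+s, b+f).
So a = 34 − 32 = 2 and b = 41 − 15 = 26.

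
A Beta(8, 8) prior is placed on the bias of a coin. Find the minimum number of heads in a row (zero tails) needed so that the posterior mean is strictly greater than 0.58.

k = 4

After k heads and 0 tails the posterior is Beta(8+k, 8), with mean (8+k)/(8+8+k).
Set (8+k)/(16+k) > 0.58 and solve: k > (0.58·16 − 8)/(1 − 0.58) = 3.048.
The smallest integer exceeding 3.048 is 4.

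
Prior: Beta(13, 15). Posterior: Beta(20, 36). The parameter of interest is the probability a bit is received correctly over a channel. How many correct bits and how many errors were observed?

7 correct bits and 21 errors

Under Beta–binomial conjugacy the posterior parameters are (a+s, b+f).
So s = 20 − 13 = 7 and f = 36 − 15 = 21.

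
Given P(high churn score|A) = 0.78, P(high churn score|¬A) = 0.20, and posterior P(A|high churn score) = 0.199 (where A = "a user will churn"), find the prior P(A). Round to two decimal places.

Bayes' rule in odds form gives O(A|E) = O(A)·[P(E|A)/P(E|¬A)], hence O(A) = O(A|E)/LR.
Posterior odds = 0.199/(1−0.199) = 0.2484. LR = 0.78/0.20 = 3.9000.
Prior odds = 0.2484/3.9000 = 0.0637, so P(A) = 0.0637/(1+0.0637) ≈ 0.06.

P(A) = 0.06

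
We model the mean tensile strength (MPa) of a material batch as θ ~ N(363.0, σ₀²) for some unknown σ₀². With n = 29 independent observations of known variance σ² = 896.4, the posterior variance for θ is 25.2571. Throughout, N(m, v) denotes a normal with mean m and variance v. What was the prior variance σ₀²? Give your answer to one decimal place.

σ₀² = 138.1

Posterior precision equals prior precision plus data precision: 1/σ_n² = 1/σ₀² + n/σ².
So 1/σ₀² = 1/25.2571 − 29/896.4 = 0.039593 − 0.032352 = 0.007241.
Hence σ₀² = 1/0.007241 ≈ 138.1.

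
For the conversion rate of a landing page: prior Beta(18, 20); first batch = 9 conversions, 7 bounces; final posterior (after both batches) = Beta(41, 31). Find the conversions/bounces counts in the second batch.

14 conversions and 4 bounces

Sequential conjugate updates are equivalent to a single update on the pooled data, so total successes = posterior α − prior α and total failures = posterior β − prior β.
Total across both batches: 41−18=23 conversions, 31−20=11 bounces.
Subtract the first batch: 23−9=14 conversions and 11−7=4 bounces.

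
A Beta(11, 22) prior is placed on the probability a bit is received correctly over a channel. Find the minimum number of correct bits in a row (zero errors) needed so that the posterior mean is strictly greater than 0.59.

k = 21

After k correct bits and 0 errors the posterior is Beta(11+k, 22), with mean (11+k)/(11+22+k).
Set (11+k)/(33+k) > 0.59 and solve: k > (0.59·33 − 11)/(1 − 0.59) = 20.659.
The smallest integer exceeding 20.659 is 21, and checking k=21: (32)/(54) = 0.5926 > 0.59.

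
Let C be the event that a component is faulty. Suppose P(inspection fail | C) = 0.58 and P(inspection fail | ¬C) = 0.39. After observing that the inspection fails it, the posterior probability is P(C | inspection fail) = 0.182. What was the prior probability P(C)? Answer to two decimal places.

P(C) = 0.13

Bayes' rule in odds form gives O(C|E) = O(C)·[P(E|C)/P(E|¬C)], hence O(C) = O(C|E)/LR.
Posterior odds = 0.182/(1−0.182) = 0.2225. LR = 0.58/0.39 = 1.4872.
Prior odds = 0.2225/1.4872 = 0.1496, so P(C) = 0.1496/(1+0.1496) ≈ 0.13.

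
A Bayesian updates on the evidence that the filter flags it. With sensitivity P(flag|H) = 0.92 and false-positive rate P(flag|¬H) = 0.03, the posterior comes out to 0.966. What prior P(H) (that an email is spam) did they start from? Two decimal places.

P(H) = 0.48

In odds form, posterior odds = prior odds × likelihood ratio, so prior odds = posterior odds ÷ LR.
Posterior odds = 0.966/(1−0.966) = 28.4118. LR = 0.92/0.03 = 30.6667.
Prior odds = 28.4118/30.6667 = 0.9265, so P(H) = 0.9265/(1+0.9265) ≈ 0.48.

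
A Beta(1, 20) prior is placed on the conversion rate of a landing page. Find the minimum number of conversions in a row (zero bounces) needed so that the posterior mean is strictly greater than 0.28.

k = 7

After k conversions and 0 bounces the posterior is Beta(1+k, 20), with mean (1+k)/(1+20+k).
Set (1+k)/(21+k) > 0.28 and solve: k > (0.28·21 − 1)/(1 − 0.28) = 6.778.
The smallest integer exceeding 6.778 is 7.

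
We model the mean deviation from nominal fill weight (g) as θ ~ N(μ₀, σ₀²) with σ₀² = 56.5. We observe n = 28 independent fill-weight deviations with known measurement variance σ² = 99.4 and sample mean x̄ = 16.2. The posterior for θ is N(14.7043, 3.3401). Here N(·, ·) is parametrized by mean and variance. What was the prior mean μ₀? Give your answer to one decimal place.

μ₀ = -9.1

The posterior mean is a precision-weighted average: μ_n = (τ₀μ₀ + τ_data·x̄)/(τ₀+τ_data), with τ₀=1/σ₀² and τ_data=n/σ².
Here τ₀ = 1/56.5 = 0.017699 and τ_data = 28/99.4 = 0.281690, so τ_n = 0.299389.
Rearranging for μ₀: μ₀ = (μ_n·τ_n − τ_data·x̄)/τ₀ = (14.7043·0.299389 − 0.281690·16.2) / 0.017699 = -0.161072/0.017699 ≈ -9.1.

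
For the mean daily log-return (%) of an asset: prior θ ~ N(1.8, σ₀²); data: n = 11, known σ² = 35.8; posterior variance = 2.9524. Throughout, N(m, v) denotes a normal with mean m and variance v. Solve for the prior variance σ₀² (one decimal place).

σ₀² = 31.8

For the Normal–Normal model with known σ², precisions add: τ_n = τ₀ + n/σ².
So 1/σ₀² = 1/2.9524 − 11/35.8 = 0.338707 − 0.307263 = 0.031444.
Hence σ₀² = 1/0.031444 ≈ 31.8.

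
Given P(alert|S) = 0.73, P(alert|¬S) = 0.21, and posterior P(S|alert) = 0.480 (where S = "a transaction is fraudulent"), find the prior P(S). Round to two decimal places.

P(S) = 0.21

Bayes' rule in odds form gives O(S|E) = O(S)·[P(E|S)/P(E|¬S)], hence O(S) = O(S|E)/LR.
Posterior odds = 0.480/(1−0.480) = 0.9231. LR = 0.73/0.21 = 3.4762.
Prior odds = 0.9231/3.4762 = 0.2655, so P(S) = 0.2655/(1+0.2655) ≈ 0.21.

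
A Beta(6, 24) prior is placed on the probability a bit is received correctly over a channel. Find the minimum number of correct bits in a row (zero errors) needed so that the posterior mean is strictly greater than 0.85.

After k correct bits and 0 errors the posterior is Beta(6+k, 24), with mean (6+k)/(6+24+k).
Set (6+k)/(30+k) > 0.85 and solve: k > (0.85·30 − 6)/(1 − 0.85) = 130.000.
The smallest integer exceeding 130.000 is 131.

k = 131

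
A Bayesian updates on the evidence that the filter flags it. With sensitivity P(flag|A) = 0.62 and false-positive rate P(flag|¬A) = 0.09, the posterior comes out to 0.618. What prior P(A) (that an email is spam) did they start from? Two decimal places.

In odds form, posterior odds = prior odds × likelihood ratio, so prior odds = posterior odds ÷ LR.
Posterior odds = 0.618/(1−0.618) = 1.6178. LR = 0.62/0.09 = 6.8889.
Prior odds = 1.6178/6.8889 = 0.2348, so P(A) = 0.2348/(1+0.2348) ≈ 0.19.

P(A) = 0.19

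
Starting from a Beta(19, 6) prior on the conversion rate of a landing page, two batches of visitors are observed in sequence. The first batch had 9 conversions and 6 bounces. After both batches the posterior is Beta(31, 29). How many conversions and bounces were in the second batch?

3 conversions and 17 bounces

Sequential conjugate updates are equivalent to a single update on the pooled data, so total successes = posterior α − prior α and total failures = posterior β − prior β.
Total across both batches: 31−19=12 conversions, 29−6=23 bounces.
Subtract the first batch: 12−9=3 conversions and 23−6=17 bounces.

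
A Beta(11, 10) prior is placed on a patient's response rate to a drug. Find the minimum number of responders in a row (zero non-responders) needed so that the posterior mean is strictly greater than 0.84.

k = 42

After k responders and 0 non-responders the posterior is Beta(11+k, 10), with mean (11+k)/(11+10+k).
Set (11+k)/(21+k) > 0.84 and solve: k > (0.84·21 − 11)/(1 − 0.84) = 41.500.
The smallest integer exceeding 41.500 is 42, and checking k=42: (53)/(63) = 0.8413 > 0.84.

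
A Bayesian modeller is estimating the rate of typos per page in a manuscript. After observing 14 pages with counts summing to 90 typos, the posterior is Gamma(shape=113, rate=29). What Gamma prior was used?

Gamma(shape=23, rate=15)

A Gamma(α, β) prior (rate parametrization) on a Poisson rate with n observations summing to S gives posterior Gamma(α+S, β+n).
So α = 113 − 90 = 23 and β = 29 − 14 = 15.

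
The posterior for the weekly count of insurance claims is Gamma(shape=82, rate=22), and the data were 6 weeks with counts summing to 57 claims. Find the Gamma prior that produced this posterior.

A Gamma(α, β) prior (rate parametrization) on a Poisson rate with n observations summing to S gives posterior Gamma(α+S, β+n).
So α = 82 − 57 = 25 and β = 22 − 6 = 16.

Gamma(shape=25, rate=16)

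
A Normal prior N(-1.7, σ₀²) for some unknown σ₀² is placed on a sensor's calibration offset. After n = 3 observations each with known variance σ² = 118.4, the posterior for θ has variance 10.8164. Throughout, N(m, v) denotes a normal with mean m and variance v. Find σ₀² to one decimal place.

σ₀² = 14.9

For the Normal–Normal model with known σ², precisions add: τ_n = τ₀ + n/σ².
So 1/σ₀² = 1/10.8164 − 3/118.4 = 0.092452 − 0.025338 = 0.067114.
Hence σ₀² = 1/0.067114 ≈ 14.9.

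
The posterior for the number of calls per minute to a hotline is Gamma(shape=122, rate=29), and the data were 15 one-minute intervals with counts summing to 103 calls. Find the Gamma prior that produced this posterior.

Gamma(shape=19, rate=14)

Gamma–Poisson conjugacy: posterior shape = α + Σxᵢ, posterior rate = β + n.
So α = 122 − 103 = 19 and β = 29 − 15 = 14.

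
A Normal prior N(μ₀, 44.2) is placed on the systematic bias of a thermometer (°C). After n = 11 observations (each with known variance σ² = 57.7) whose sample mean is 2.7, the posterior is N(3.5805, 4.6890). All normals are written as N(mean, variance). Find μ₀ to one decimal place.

With known observation variance, the Normal–Normal posterior has precision τ_n = τ₀ + n/σ² and mean μ_n = (τ₀μ₀ + (n/σ²)x̄)/τ_n.
Here τ₀ = 1/44.2 = 0.022624 and τ_data = 11/57.7 = 0.190641, so τ_n = 0.213265.
Rearranging for μ₀: μ₀ = (μ_n·τ_n − τ_data·x̄)/τ₀ = (3.5805·0.213265 − 0.190641·2.7) / 0.022624 = 0.248865/0.022624 ≈ 11.0.

μ₀ = 11.0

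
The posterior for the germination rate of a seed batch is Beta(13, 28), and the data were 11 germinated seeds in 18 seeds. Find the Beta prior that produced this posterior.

Beta(2, 21)

A Beta(α, β) prior with s successes and f failures in binomial data gives a Beta(α+s, β+f) posterior.
So α = 13 − 11 = 2 and β = 28 − 7 = 21.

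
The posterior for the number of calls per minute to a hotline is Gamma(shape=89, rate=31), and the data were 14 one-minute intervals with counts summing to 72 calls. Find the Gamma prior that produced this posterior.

Gamma(shape=17, rate=17)

Gamma–Poisson conjugacy: posterior shape = α + Σxᵢ, posterior rate = β + n.
So α = 89 − 72 = 17 and β = 31 − 14 = 17.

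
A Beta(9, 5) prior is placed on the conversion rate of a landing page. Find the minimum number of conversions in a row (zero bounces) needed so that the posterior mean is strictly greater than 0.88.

k = 28

After k conversions and 0 bounces the posterior is Beta(9+k, 5), with mean (9+k)/(9+5+k).
Set (9+k)/(14+k) > 0.88 and solve: k > (0.88·14 − 9)/(1 − 0.88) = 27.667.
The smallest integer exceeding 27.667 is 28, and checking k=28: (37)/(42) = 0.8810 > 0.88.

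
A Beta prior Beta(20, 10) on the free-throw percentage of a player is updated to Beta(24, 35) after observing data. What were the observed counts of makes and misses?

4 makes and 25 misses

Under Beta–binomial conjugacy the posterior parameters are (α+s, β+f).
So s = 24 − 20 = 4 and f = 35 − 10 = 25.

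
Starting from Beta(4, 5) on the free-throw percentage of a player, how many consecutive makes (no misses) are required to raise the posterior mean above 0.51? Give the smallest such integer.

k = 2

After k makes and 0 misses the posterior is Beta(4+k, 5), with mean (4+k)/(4+5+k).
Set (4+k)/(9+k) > 0.51 and solve: k > (0.51·9 − 4)/(1 − 0.51) = 1.204.
The smallest integer exceeding 1.204 is 2, and checking k=2: (6)/(11) = 0.5455 > 0.51.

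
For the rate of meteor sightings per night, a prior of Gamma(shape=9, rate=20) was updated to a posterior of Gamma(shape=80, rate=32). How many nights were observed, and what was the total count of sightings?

A Gamma(α, β) prior (rate parametrization) on a Poisson rate with n observations summing to S gives posterior Gamma(α+S, β+n).
Matching: Σxᵢ = 80 − 9 = 71 and n = 32 − 20 = 12.

n = 12 nights with total 71 sightings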